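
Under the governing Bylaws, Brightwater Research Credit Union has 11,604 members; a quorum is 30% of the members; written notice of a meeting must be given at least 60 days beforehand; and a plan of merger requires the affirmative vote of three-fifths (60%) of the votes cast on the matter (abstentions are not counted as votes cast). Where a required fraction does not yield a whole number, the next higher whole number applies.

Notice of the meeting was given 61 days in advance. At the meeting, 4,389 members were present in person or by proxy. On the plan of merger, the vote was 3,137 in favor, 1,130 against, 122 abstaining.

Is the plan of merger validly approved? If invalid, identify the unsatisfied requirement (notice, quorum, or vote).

Notice: 61 days given; 60 required. Satisfied.
Quorum: 30% of 11,604 = 3,481.20, rounded up to 3,482; 4,389 present. Satisfied.
Vote: requires three-fifths of the votes cast (4,389 − 122 abstaining = 4,267); 3/5 of 4267 = 2560.20, rounded up to 2561, so 2,561 needed; 3,137 in favor. Satisfied.

Valid — all requirements satisfied.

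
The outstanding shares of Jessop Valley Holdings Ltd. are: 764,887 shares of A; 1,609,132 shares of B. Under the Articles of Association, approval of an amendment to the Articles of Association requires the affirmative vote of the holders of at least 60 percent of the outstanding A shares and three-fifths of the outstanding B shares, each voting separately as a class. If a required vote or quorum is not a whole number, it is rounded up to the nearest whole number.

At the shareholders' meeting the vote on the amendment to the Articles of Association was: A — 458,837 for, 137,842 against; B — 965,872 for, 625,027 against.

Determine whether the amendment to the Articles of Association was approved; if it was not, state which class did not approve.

A: 3/5 of 764887 = 458932.20, rounded up to 458933; 458,933 required, 458,837 in favor — not approved.
B: 3/5 of 1609132 = 965479.20, rounded up to 965480; 965,480 required, 965,872 in favor — approved.

Not approved — the A shares did not give the required vote.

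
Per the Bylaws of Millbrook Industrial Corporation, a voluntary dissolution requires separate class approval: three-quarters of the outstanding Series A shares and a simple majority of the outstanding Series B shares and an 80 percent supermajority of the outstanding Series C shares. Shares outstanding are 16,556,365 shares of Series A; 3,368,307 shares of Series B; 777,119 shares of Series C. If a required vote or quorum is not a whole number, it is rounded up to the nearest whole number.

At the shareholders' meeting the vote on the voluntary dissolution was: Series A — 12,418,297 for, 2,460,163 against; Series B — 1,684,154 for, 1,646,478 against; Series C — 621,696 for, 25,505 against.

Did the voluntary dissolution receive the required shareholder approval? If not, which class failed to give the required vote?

Series A: 3/4 of 16556365 = 12417273.75, rounded up to 12417274; 12,417,274 required, 12,418,297 in favor — approved.
Series B: a majority of 3368307 is 1684154; 1,684,154 required, 1,684,154 in favor — approved.
Series C: 4/5 of 777119 = 621695.20, rounded up to 621696; 621,696 required, 621,696 in favor — approved.

Approved — every class gave the required vote.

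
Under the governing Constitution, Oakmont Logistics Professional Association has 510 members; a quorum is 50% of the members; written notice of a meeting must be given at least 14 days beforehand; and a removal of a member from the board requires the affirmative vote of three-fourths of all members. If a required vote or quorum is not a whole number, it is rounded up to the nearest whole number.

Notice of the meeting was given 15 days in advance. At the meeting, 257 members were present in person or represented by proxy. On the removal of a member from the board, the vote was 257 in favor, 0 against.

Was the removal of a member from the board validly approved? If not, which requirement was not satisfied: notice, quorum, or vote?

Invalid — vote requirement not satisfied.

Notice: 15 days given; 14 required. Satisfied.
Quorum: 50% of 510 = 255; 257 present. Satisfied.
Vote: requires three-fourths of all members (510); 3/4 of 510 = 382.50, rounded up to 383, so 383 needed; 257 in favor. Not satisfied.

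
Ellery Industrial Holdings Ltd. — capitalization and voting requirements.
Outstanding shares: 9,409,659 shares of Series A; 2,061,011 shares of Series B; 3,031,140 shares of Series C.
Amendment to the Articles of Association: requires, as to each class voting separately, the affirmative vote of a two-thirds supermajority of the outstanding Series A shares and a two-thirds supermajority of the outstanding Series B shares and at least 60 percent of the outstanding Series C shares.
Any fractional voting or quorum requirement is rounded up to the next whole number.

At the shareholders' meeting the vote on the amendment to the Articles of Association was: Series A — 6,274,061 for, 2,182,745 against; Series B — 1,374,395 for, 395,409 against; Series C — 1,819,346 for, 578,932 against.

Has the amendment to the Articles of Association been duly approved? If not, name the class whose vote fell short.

Series A: 2/3 of 9409659 = 6273106; 6,273,106 required, 6,274,061 in favor — approved.
Series B: 2/3 of 2061011 = 1374007.33, rounded up to 1374008; 1,374,008 required, 1,374,395 in favor — approved.
Series C: 3/5 of 3031140 = 1818684; 1,818,684 required, 1,819,346 in favor — approved.

Approved — every class gave the required vote.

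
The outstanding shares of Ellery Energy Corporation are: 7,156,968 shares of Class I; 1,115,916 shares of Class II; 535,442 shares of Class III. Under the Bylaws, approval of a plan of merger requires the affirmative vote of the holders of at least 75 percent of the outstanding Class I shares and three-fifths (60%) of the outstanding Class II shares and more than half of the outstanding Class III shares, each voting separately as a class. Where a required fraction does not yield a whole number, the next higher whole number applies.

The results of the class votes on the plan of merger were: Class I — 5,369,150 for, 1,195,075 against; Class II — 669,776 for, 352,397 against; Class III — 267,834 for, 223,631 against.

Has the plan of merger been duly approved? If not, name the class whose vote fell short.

Class I: 3/4 of 7156968 = 5367726; 5,367,726 required, 5,369,150 in favor — approved.
Class II: 3/5 of 1115916 = 669549.60, rounded up to 669550; 669,550 required, 669,776 in favor — approved.
Class III: a majority of 535442 is 267722; 267,722 required, 267,834 in favor — approved.

Approved — every class gave the required vote.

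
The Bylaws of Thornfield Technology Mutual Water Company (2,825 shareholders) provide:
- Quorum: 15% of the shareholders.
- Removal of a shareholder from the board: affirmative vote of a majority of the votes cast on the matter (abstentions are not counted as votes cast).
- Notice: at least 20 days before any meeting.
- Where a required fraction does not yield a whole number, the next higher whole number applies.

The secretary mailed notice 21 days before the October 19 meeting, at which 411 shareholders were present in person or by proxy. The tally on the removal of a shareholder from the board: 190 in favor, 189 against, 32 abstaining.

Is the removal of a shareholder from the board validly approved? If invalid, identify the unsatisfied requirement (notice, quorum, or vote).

Invalid — quorum requirement not satisfied.

Notice: 21 days given; 20 required. Satisfied.
Quorum: 15% of 2,825 = 423.75, rounded up to 424; 411 present. Not satisfied.
Vote: requires a majority of the votes cast (411 − 32 abstaining = 379); a majority of 379 is 190, so 190 needed; 190 in favor. Satisfied.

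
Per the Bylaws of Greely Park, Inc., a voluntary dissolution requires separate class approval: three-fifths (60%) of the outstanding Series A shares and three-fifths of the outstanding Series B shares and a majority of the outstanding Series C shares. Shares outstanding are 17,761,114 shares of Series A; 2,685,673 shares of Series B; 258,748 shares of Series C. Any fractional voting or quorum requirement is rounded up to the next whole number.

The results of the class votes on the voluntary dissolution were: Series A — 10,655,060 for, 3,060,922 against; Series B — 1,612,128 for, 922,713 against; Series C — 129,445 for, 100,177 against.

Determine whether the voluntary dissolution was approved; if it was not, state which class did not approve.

Series A: 3/5 of 17761114 = 10656668.40, rounded up to 10656669; 10,656,669 required, 10,655,060 in favor — not approved.
Series B: 3/5 of 2685673 = 1611403.80, rounded up to 1611404; 1,611,404 required, 1,612,128 in favor — approved.
Series C: a majority of 258748 is 129375; 129,375 required, 129,445 in favor — approved.

Not approved — the Series A shares did not give the required vote.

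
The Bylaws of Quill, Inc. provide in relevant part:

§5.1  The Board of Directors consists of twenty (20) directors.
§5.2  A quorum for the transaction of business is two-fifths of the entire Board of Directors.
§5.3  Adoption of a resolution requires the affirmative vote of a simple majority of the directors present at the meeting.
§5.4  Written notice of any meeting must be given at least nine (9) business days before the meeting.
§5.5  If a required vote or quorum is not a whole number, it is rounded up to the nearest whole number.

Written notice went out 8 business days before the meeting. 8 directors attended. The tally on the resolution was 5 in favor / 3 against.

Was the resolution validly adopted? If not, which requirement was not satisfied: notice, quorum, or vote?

Notice: 8 business days given; 9 required (8 < 9). Not satisfied.
Quorum: 8 present; quorum is 8. Satisfied.
Vote: the resolution requires a majority of the directors present (8). A majority of 8 is 5, so 5 affirmative votes are needed; 5 voted in favor. Satisfied.

Invalid — notice requirement not satisfied.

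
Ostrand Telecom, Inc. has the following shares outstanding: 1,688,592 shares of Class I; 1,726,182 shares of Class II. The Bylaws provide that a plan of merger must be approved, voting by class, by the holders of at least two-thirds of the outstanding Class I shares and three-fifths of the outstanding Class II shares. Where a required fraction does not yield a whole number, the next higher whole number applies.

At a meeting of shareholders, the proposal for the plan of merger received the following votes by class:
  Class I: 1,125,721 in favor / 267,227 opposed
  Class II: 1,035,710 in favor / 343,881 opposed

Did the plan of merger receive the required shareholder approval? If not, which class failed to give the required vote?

Not approved — the Class I shares did not give the required vote.

Class I: 2/3 of 1688592 = 1125728; 1,125,728 required, 1,125,721 in favor — not approved.
Class II: 3/5 of 1726182 = 1035709.20, rounded up to 1035710; 1,035,710 required, 1,035,710 in favor — approved.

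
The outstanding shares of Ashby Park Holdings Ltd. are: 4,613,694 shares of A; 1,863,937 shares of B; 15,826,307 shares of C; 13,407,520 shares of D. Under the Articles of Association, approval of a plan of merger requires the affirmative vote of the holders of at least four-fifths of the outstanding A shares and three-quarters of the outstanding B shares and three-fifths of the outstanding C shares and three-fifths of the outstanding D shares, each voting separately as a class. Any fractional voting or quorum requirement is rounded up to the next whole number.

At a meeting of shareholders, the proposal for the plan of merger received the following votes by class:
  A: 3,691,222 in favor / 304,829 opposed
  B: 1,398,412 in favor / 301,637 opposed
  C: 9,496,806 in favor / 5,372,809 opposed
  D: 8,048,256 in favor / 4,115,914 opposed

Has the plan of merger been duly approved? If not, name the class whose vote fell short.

A: 4/5 of 4613694 = 3690955.20, rounded up to 3690956; 3,690,956 required, 3,691,222 in favor — approved.
B: 3/4 of 1863937 = 1397952.75, rounded up to 1397953; 1,397,953 required, 1,398,412 in favor — approved.
C: 3/5 of 15826307 = 9495784.20, rounded up to 9495785; 9,495,785 required, 9,496,806 in favor — approved.
D: 3/5 of 13407520 = 8044512; 8,044,512 required, 8,048,256 in favor — approved.

Approved — every class gave the required vote.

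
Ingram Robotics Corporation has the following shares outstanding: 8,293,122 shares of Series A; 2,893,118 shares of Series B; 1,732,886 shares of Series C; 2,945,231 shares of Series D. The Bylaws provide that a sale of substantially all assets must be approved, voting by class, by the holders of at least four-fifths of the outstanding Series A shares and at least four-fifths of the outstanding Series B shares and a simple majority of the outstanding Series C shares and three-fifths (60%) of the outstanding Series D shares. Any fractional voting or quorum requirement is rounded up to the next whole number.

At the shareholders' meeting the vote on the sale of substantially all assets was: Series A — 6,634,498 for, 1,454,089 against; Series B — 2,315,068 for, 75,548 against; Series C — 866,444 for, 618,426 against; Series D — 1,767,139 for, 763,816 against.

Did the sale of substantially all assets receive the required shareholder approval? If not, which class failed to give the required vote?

Series A: 4/5 of 8293122 = 6634497.60, rounded up to 6634498; 6,634,498 required, 6,634,498 in favor — approved.
Series B: 4/5 of 2893118 = 2314494.40, rounded up to 2314495; 2,314,495 required, 2,315,068 in favor — approved.
Series C: a majority of 1732886 is 866444; 866,444 required, 866,444 in favor — approved.
Series D: 3/5 of 2945231 = 1767138.60, rounded up to 1767139; 1,767,139 required, 1,767,139 in favor — approved.

Approved — every class gave the required vote.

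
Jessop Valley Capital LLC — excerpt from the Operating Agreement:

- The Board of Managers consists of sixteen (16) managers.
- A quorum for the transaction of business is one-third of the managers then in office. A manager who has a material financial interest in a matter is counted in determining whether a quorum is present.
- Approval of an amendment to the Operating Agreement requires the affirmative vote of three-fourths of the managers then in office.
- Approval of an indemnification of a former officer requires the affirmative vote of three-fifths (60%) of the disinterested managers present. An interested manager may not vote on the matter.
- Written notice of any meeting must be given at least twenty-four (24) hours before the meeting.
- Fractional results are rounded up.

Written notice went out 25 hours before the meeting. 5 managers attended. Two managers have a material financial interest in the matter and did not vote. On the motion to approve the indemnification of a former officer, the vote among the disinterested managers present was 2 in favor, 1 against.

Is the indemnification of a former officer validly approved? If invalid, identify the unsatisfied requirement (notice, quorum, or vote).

Notice: 25 hours given; 24 required (25 ≥ 24). Satisfied.
Quorum: 5 present (interested managers count toward quorum); quorum is 6. Not satisfied.
Vote: the indemnification of a former officer requires three-fifths of the disinterested managers present (5 − 2 = 3). 3/5 of 3 = 1.80, rounded up to 2, so 2 affirmative votes are needed; 2 voted in favor. Satisfied. (Moot — without a quorum no business can be validly transacted.)

Invalid — quorum requirement not satisfied.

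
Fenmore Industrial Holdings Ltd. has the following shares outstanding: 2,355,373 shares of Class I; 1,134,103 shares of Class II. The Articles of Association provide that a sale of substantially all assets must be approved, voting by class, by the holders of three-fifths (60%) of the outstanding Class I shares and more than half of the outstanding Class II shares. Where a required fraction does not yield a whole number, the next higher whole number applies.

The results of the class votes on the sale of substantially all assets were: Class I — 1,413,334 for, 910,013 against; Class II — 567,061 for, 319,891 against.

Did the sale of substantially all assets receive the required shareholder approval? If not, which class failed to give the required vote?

Approved — every class gave the required vote.

Class I: 3/5 of 2355373 = 1413223.80, rounded up to 1413224; 1,413,224 required, 1,413,334 in favor — approved.
Class II: a majority of 1134103 is 567052; 567,052 required, 567,061 in favor — approved.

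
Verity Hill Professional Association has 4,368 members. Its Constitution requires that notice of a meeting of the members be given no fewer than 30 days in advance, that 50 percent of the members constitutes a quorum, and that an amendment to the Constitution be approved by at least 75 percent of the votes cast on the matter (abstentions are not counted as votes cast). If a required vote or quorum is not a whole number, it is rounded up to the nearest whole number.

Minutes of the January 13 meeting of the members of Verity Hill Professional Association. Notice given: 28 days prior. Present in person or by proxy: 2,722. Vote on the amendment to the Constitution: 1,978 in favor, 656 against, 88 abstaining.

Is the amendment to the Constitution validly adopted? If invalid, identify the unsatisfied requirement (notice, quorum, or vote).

Notice: 28 days given; 30 required. Not satisfied.
Quorum: 50% of 4,368 = 2,184; 2,722 present. Satisfied.
Vote: requires three-fourths of the votes cast (2,722 − 88 abstaining = 2,634); 3/4 of 2634 = 1975.50, rounded up to 1976, so 1,976 needed; 1,978 in favor. Satisfied.

Invalid — notice requirement not satisfied.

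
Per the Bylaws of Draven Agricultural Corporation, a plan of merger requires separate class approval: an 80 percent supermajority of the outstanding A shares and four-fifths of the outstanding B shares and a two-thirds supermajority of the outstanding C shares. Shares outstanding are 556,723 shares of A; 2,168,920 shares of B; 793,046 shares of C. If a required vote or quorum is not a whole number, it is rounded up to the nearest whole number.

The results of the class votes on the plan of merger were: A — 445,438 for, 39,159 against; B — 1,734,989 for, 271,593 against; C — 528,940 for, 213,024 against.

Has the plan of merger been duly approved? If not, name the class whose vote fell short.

A: 4/5 of 556723 = 445378.40, rounded up to 445379; 445,379 required, 445,438 in favor — approved.
B: 4/5 of 2168920 = 1735136; 1,735,136 required, 1,734,989 in favor — not approved.
C: 2/3 of 793046 = 528697.33, rounded up to 528698; 528,698 required, 528,940 in favor — approved.

Not approved — the B shares did not give the required vote.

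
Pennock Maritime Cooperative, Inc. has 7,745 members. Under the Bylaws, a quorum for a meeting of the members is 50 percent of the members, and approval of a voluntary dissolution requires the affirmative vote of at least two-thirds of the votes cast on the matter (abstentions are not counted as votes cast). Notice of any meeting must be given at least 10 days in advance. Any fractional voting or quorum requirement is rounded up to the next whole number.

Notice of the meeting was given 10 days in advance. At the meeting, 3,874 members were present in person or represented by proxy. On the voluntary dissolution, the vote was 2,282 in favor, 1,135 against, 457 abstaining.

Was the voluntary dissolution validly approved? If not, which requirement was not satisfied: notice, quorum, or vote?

Valid — all requirements satisfied.

Notice: 10 days given; 10 required. Satisfied.
Quorum: 50% of 7,745 = 3,872.50, rounded up to 3,873; 3,874 present. Satisfied.
Vote: requires two-thirds of the votes cast (3,874 − 457 abstaining = 3,417); 2/3 of 3417 = 2278, so 2,278 needed; 2,282 in favor. Satisfied.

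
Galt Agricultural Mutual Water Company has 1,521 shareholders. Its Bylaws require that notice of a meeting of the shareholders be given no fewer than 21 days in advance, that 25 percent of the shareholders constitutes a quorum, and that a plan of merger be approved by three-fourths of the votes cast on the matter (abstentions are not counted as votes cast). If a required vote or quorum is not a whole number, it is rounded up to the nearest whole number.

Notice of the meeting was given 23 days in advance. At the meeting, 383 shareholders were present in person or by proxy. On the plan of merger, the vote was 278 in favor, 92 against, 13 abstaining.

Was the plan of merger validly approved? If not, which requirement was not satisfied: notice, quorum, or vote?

Valid — all requirements satisfied.

Notice: 23 days given; 21 required. Satisfied.
Quorum: 25% of 1,521 = 380.25, rounded up to 381; 383 present. Satisfied.
Vote: requires three-fourths of the votes cast (383 − 13 abstaining = 370); 3/4 of 370 = 277.50, rounded up to 278, so 278 needed; 278 in favor. Satisfied.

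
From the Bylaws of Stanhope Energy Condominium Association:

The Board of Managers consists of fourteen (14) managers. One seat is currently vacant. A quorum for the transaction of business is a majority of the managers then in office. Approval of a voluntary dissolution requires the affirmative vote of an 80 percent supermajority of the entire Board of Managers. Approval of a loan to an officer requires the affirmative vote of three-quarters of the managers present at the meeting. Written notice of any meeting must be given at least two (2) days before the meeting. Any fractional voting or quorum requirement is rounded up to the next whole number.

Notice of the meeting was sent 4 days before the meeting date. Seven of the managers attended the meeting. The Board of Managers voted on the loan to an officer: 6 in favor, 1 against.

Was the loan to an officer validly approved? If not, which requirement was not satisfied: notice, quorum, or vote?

Valid — all requirements satisfied.

Notice: 4 days given; 2 required (4 ≥ 2). Satisfied.
Quorum: 7 present; quorum is 7. Satisfied.
Vote: the loan to an officer requires three-fourths of the managers present (7). 3/4 of 7 = 5.25, rounded up to 6, so 6 affirmative votes are needed; 6 voted in favor. Satisfied.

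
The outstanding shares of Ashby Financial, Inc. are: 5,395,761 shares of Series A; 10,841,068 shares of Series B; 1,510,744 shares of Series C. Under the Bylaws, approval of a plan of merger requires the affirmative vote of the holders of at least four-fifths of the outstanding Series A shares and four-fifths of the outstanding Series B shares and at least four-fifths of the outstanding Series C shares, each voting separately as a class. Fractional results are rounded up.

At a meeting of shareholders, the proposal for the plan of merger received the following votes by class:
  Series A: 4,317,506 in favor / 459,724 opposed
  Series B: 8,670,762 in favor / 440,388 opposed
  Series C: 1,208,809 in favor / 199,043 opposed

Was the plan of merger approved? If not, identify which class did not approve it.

Not approved — the Series B shares did not give the required vote.

Series A: 4/5 of 5395761 = 4316608.80, rounded up to 4316609; 4,316,609 required, 4,317,506 in favor — approved.
Series B: 4/5 of 10841068 = 8672854.40, rounded up to 8672855; 8,672,855 required, 8,670,762 in favor — not approved.
Series C: 4/5 of 1510744 = 1208595.20, rounded up to 1208596; 1,208,596 required, 1,208,809 in favor — approved.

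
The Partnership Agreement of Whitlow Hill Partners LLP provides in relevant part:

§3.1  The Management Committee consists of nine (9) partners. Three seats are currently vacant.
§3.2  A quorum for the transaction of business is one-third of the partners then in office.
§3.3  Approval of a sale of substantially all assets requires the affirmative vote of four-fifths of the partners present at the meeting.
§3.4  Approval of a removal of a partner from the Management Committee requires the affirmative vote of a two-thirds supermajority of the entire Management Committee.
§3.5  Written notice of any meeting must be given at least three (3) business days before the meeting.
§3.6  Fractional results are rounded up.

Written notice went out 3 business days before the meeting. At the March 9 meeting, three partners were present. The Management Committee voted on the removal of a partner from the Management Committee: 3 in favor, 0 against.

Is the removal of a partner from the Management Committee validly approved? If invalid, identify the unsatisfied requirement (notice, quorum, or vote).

Notice: 3 business days given; 3 required (3 ≥ 3). Satisfied.
Quorum: 3 present; quorum is 2. Satisfied.
Vote: the removal of a partner from the Management Committee requires two-thirds of the entire Management Committee (9). 2/3 of 9 = 6, so 6 affirmative votes are needed; 3 voted in favor. Not satisfied.

Invalid — vote requirement not satisfied.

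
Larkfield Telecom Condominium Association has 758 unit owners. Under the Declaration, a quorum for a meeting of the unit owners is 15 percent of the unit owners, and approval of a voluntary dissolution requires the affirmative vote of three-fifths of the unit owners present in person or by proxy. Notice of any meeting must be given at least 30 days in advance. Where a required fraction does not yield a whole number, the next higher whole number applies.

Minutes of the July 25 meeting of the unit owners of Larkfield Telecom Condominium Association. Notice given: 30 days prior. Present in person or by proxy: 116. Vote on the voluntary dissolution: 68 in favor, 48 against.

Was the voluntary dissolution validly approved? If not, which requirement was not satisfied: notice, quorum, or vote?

Invalid — vote requirement not satisfied.

Notice: 30 days given; 30 required. Satisfied.
Quorum: 15% of 758 = 113.70, rounded up to 114; 116 present. Satisfied.
Vote: requires three-fifths of those present (116); 3/5 of 116 = 69.60, rounded up to 70, so 70 needed; 68 in favor. Not satisfied.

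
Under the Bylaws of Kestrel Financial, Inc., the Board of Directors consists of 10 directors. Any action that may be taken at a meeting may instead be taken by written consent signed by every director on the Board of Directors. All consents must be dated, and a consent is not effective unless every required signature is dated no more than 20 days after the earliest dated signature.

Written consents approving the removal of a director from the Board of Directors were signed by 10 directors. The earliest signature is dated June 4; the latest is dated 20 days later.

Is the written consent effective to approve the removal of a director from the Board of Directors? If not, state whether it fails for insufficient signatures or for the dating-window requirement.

Effective — both the signature and dating-window requirements are satisfied.

Signatures required: all of 10 — unanimous means all 10, so 10 needed; 10 signed. Sufficient.
Dating window: the latest signature is 20 days after the earliest; the limit is 20 days. Within the window.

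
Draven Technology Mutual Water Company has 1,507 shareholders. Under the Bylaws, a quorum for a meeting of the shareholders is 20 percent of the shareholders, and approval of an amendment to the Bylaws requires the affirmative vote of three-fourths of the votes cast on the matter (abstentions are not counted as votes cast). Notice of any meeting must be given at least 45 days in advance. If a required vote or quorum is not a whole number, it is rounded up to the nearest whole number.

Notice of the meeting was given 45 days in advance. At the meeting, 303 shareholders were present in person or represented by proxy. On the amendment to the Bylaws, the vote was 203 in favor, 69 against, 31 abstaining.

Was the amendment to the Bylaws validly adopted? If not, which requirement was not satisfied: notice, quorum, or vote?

Invalid — vote requirement not satisfied.

Notice: 45 days given; 45 required. Satisfied.
Quorum: 20% of 1,507 = 301.40, rounded up to 302; 303 present. Satisfied.
Vote: requires three-fourths of the votes cast (303 − 31 abstaining = 272); 3/4 of 272 = 204, so 204 needed; 203 in favor. Not satisfied.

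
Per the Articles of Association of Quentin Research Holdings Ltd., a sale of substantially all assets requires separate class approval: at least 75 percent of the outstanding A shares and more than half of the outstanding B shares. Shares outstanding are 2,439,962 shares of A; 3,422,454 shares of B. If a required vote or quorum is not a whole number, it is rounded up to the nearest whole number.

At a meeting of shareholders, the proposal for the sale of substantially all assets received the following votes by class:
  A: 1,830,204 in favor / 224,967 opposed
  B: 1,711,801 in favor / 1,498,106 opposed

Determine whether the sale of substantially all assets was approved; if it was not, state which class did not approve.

A: 3/4 of 2439962 = 1829971.50, rounded up to 1829972; 1,829,972 required, 1,830,204 in favor — approved.
B: a majority of 3422454 is 1711228; 1,711,228 required, 1,711,801 in favor — approved.

Approved — every class gave the required vote.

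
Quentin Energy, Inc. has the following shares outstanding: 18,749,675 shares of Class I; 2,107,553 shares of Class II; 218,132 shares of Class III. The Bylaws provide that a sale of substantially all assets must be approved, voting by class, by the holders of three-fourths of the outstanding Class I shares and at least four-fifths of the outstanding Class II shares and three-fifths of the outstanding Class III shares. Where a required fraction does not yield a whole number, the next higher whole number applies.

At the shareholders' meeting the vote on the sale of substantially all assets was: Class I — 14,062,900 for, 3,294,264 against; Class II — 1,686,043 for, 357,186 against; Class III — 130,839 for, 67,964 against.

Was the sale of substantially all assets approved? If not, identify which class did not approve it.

Class I: 3/4 of 18749675 = 14062256.25, rounded up to 14062257; 14,062,257 required, 14,062,900 in favor — approved.
Class II: 4/5 of 2107553 = 1686042.40, rounded up to 1686043; 1,686,043 required, 1,686,043 in favor — approved.
Class III: 3/5 of 218132 = 130879.20, rounded up to 130880; 130,880 required, 130,839 in favor — not approved.

Not approved — the Class III shares did not give the required vote.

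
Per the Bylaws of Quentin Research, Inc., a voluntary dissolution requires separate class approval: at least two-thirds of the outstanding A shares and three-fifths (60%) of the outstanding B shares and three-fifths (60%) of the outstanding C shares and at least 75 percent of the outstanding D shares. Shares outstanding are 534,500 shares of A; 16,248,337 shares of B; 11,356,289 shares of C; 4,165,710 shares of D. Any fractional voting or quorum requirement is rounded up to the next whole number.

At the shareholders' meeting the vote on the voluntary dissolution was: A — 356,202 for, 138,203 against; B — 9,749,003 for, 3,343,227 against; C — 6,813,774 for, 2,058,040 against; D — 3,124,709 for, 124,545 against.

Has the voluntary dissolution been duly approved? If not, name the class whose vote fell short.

A: 2/3 of 534500 = 356333.33, rounded up to 356334; 356,334 required, 356,202 in favor — not approved.
B: 3/5 of 16248337 = 9749002.20, rounded up to 9749003; 9,749,003 required, 9,749,003 in favor — approved.
C: 3/5 of 11356289 = 6813773.40, rounded up to 6813774; 6,813,774 required, 6,813,774 in favor — approved.
D: 3/4 of 4165710 = 3124282.50, rounded up to 3124283; 3,124,283 required, 3,124,709 in favor — approved.

Not approved — the A shares did not give the required vote.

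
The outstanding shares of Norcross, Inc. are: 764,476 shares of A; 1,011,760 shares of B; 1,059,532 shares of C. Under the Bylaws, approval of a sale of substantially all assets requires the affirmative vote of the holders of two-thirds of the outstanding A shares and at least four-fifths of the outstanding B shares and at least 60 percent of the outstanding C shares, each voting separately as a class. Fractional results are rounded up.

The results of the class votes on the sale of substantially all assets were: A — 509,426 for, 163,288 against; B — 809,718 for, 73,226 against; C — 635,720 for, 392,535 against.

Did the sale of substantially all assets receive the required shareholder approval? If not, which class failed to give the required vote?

Not approved — the A shares did not give the required vote.

A: 2/3 of 764476 = 509650.67, rounded up to 509651; 509,651 required, 509,426 in favor — not approved.
B: 4/5 of 1011760 = 809408; 809,408 required, 809,718 in favor — approved.
C: 3/5 of 1059532 = 635719.20, rounded up to 635720; 635,720 required, 635,720 in favor — approved.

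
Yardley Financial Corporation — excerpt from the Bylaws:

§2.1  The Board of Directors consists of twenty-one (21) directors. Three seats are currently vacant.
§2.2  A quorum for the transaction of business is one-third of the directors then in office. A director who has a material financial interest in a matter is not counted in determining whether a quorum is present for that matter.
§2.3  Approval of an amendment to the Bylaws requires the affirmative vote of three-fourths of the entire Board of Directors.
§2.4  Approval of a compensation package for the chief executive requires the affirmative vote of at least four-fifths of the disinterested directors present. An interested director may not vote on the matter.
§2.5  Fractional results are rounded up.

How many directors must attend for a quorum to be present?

1/3 of 18 = 6.

6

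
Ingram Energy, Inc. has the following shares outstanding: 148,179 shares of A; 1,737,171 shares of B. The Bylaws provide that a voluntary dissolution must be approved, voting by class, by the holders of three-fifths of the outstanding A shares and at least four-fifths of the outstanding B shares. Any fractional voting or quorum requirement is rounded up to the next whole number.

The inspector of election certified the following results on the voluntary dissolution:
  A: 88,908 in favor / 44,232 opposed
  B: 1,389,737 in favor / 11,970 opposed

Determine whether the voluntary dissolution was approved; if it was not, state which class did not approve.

A: 3/5 of 148179 = 88907.40, rounded up to 88908; 88,908 required, 88,908 in favor — approved.
B: 4/5 of 1737171 = 1389736.80, rounded up to 1389737; 1,389,737 required, 1,389,737 in favor — approved.

Approved — every class gave the required vote.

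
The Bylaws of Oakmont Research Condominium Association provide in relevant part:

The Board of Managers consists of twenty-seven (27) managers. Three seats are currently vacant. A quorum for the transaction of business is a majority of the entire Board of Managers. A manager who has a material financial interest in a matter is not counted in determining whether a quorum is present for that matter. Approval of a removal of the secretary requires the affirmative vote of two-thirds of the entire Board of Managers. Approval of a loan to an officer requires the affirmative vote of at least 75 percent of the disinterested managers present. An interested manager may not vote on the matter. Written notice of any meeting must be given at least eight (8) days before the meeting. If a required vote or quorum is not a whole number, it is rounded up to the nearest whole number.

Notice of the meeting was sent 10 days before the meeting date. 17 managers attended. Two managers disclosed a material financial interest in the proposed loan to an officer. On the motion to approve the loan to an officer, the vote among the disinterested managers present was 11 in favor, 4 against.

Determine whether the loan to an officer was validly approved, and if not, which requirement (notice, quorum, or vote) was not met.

Notice: 10 days given; 8 required (10 ≥ 8). Satisfied.
Quorum: 17 present, but the 2 interested managers do not count, leaving 15. Quorum is 14. Satisfied.
Vote: the loan to an officer requires three-fourths of the disinterested managers present (17 − 2 = 15). 3/4 of 15 = 11.25, rounded up to 12, so 12 affirmative votes are needed; 11 voted in favor. Not satisfied.

Invalid — vote requirement not satisfied.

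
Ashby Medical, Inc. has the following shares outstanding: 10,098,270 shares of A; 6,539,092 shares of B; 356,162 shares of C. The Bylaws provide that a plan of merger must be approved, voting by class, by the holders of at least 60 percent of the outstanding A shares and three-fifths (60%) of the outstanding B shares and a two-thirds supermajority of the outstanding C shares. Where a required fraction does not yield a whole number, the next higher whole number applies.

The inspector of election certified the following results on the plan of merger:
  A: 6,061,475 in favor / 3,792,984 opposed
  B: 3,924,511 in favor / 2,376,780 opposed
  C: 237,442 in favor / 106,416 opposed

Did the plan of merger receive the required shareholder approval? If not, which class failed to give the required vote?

Approved — every class gave the required vote.

A: 3/5 of 10098270 = 6058962; 6,058,962 required, 6,061,475 in favor — approved.
B: 3/5 of 6539092 = 3923455.20, rounded up to 3923456; 3,923,456 required, 3,924,511 in favor — approved.
C: 2/3 of 356162 = 237441.33, rounded up to 237442; 237,442 required, 237,442 in favor — approved.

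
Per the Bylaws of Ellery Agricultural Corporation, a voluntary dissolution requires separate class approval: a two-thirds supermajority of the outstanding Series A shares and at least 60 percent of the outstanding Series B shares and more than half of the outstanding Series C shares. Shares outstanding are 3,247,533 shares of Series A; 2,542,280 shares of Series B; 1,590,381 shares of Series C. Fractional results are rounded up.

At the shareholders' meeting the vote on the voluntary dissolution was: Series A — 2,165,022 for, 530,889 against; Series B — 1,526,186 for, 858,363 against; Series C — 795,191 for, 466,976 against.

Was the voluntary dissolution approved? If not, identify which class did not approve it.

Series A: 2/3 of 3247533 = 2165022; 2,165,022 required, 2,165,022 in favor — approved.
Series B: 3/5 of 2542280 = 1525368; 1,525,368 required, 1,526,186 in favor — approved.
Series C: a majority of 1590381 is 795191; 795,191 required, 795,191 in favor — approved.

Approved — every class gave the required vote.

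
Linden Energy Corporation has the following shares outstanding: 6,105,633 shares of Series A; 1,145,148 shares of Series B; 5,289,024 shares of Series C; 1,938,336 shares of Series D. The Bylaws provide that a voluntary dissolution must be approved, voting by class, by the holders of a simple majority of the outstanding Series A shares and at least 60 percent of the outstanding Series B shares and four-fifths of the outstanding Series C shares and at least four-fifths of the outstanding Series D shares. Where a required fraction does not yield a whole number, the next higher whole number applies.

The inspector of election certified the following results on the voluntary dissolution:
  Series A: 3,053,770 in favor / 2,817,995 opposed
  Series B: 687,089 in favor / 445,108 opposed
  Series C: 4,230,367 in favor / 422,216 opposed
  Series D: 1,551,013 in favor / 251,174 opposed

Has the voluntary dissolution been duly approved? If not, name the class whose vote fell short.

Not approved — the Series C shares did not give the required vote.

Series A: a majority of 6105633 is 3052817; 3,052,817 required, 3,053,770 in favor — approved.
Series B: 3/5 of 1145148 = 687088.80, rounded up to 687089; 687,089 required, 687,089 in favor — approved.
Series C: 4/5 of 5289024 = 4231219.20, rounded up to 4231220; 4,231,220 required, 4,230,367 in favor — not approved.
Series D: 4/5 of 1938336 = 1550668.80, rounded up to 1550669; 1,550,669 required, 1,551,013 in favor — approved.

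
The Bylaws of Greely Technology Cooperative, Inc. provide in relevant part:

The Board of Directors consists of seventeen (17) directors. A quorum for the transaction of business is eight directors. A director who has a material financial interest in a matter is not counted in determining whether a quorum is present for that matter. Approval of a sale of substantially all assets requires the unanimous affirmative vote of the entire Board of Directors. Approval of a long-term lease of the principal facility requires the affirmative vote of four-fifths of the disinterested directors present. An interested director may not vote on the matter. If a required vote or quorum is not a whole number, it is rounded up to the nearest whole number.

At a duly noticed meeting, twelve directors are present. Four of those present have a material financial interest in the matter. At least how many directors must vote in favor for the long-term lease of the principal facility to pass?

7

The long-term lease of the principal facility requires four-fifths of the disinterested directors present (12 − 4 = 8).
4/5 of 8 = 6.40, rounded up to 7.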